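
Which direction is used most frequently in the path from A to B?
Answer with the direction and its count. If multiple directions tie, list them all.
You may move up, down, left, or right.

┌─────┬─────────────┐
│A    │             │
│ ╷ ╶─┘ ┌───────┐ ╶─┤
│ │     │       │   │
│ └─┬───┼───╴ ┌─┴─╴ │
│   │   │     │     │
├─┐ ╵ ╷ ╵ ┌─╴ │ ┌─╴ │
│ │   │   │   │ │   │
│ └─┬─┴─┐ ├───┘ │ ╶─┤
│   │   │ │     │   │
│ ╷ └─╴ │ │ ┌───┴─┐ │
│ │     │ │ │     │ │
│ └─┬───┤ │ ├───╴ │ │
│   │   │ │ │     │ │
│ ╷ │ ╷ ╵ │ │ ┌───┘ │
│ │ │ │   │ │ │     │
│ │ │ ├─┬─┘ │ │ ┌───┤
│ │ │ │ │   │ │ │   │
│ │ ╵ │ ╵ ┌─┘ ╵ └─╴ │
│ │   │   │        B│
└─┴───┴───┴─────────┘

Directions: right, down, right, right, up, right, right, right, right, right, down, right, down, down, left, down, right, down, down, down, left, left, down, down, right, right
Counts: {'right': 12, 'down': 10, 'up': 1, 'left': 3}
Most common: right (12 times)

Solution:

┌─────┬─────────────┐
│A ↓  │↱ → → → → ↓  │
│ ╷ ╶─┘ ┌───────┐ ╶─┤
│ │↳ → ↑│       │↳ ↓│
│ └─┬───┼───╴ ┌─┴─╴ │
│   │   │     │    ↓│
├─┐ ╵ ╷ ╵ ┌─╴ │ ┌─╴ │
│ │   │   │   │ │↓ ↲│
│ └─┬─┴─┐ ├───┘ │ ╶─┤
│   │   │ │     │↳ ↓│
│ ╷ └─╴ │ │ ┌───┴─┐ │
│ │     │ │ │     │↓│
│ └─┬───┤ │ ├───╴ │ │
│   │   │ │ │     │↓│
│ ╷ │ ╷ ╵ │ │ ┌───┘ │
│ │ │ │   │ │ │↓ ← ↲│
│ │ │ ├─┬─┘ │ │ ┌───┤
│ │ │ │ │   │ │↓│   │
│ │ ╵ │ ╵ ┌─┘ ╵ └─╴ │
│ │   │   │    ↳ → B│
└─┴───┴───┴─────────┘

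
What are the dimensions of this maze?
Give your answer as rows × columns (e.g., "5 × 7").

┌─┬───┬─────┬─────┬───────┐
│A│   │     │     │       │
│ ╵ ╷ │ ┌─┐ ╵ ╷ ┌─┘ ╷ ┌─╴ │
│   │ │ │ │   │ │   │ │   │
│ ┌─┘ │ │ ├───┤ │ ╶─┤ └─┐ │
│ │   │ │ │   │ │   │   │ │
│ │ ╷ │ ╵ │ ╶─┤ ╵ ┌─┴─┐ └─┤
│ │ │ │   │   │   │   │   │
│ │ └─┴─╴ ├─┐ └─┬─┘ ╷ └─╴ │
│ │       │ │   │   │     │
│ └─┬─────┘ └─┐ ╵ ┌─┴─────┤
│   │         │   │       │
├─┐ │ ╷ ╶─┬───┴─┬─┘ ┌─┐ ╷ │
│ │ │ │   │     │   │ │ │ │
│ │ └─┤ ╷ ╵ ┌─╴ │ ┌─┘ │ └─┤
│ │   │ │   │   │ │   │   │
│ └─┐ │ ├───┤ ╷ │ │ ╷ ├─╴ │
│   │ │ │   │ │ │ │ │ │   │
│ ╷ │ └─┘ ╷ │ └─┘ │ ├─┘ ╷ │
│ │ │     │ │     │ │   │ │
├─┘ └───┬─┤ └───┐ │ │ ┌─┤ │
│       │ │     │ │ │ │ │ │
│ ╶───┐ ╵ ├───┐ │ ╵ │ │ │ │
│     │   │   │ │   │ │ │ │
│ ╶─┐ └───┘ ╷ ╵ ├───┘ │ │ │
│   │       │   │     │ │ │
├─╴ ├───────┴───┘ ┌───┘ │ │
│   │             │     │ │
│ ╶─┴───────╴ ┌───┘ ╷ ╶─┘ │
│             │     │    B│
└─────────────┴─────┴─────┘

Counting the maze dimensions:
Rows (vertical): 15
Columns (horizontal): 13
Dimensions: 15 × 13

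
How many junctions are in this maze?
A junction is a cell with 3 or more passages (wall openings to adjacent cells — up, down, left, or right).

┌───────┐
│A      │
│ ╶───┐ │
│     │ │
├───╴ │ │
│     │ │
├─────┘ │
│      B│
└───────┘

Checking each cell for number of passages:

Junctions found (3+ passages):
Total junctions: 0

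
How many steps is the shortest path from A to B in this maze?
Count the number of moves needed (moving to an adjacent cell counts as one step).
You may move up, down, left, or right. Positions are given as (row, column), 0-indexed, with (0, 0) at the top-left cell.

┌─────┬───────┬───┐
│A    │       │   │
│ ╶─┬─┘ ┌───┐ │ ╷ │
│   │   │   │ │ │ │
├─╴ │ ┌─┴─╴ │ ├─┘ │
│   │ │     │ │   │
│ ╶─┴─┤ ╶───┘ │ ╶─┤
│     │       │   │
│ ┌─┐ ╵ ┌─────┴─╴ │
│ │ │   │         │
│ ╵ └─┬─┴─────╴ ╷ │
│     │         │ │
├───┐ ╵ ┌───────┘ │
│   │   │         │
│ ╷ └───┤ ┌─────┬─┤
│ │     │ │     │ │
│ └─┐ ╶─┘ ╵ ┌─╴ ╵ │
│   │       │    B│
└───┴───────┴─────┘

Using BFS to find shortest path:
Start: (0, 0), End: (8, 8)
Path found:
(0,0) → (1,0) → (1,1) → (2,1) → (2,0) → (3,0) → (4,0) → (5,0) → (5,1) → (5,2) → (6,2) → (6,3) → (5,3) → (5,4) → (5,5) → (5,6) → (5,7) → (4,7) → (4,8) → (5,8) → (6,8) → (6,7) → (6,6) → (6,5) → (6,4) → (7,4) → (8,4) → (8,5) → (7,5) → (7,6) → (7,7) → (8,7) → (8,8)
Number of steps: 32

Solution:

┌─────┬───────┬───┐
│A    │       │   │
│ ╶─┬─┘ ┌───┐ │ ╷ │
│↳ ↓│   │   │ │ │ │
├─╴ │ ┌─┴─╴ │ ├─┘ │
│↓ ↲│ │     │ │   │
│ ╶─┴─┤ ╶───┘ │ ╶─┤
│↓    │       │   │
│ ┌─┐ ╵ ┌─────┴─╴ │
│↓│ │   │      ↱ ↓│
│ ╵ └─┬─┴─────╴ ╷ │
│↳ → ↓│↱ → → → ↑│↓│
├───┐ ╵ ┌───────┘ │
│   │↳ ↑│↓ ← ← ← ↲│
│ ╷ └───┤ ┌─────┬─┤
│ │     │↓│↱ → ↓│ │
│ └─┐ ╶─┘ ╵ ┌─╴ ╵ │
│   │    ↳ ↑│  ↳ B│
└───┴───────┴─────┘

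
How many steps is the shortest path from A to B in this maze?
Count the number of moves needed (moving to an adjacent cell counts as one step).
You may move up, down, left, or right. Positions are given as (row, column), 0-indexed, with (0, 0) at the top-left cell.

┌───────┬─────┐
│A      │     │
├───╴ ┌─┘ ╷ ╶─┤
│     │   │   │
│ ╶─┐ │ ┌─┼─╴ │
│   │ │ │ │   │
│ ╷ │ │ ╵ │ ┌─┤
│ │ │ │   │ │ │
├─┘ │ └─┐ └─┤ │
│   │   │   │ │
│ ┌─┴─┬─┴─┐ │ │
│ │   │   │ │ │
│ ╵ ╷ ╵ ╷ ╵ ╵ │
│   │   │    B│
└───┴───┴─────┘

Using BFS to find shortest path:
Start: (0, 0), End: (6, 6)
Path found:
(0,0) → (0,1) → (0,2) → (1,2) → (1,1) → (1,0) → (2,0) → (2,1) → (3,1) → (4,1) → (4,0) → (5,0) → (6,0) → (6,1) → (5,1) → (5,2) → (6,2) → (6,3) → (5,3) → (5,4) → (6,4) → (6,5) → (6,6)
Number of steps: 22

Solution:

┌───────┬─────┐
│A → ↓  │     │
├───╴ ┌─┘ ╷ ╶─┤
│↓ ← ↲│   │   │
│ ╶─┐ │ ┌─┼─╴ │
│↳ ↓│ │ │ │   │
│ ╷ │ │ ╵ │ ┌─┤
│ │↓│ │   │ │ │
├─┘ │ └─┐ └─┤ │
│↓ ↲│   │   │ │
│ ┌─┴─┬─┴─┐ │ │
│↓│↱ ↓│↱ ↓│ │ │
│ ╵ ╷ ╵ ╷ ╵ ╵ │
│↳ ↑│↳ ↑│↳ → B│
└───┴───┴─────┘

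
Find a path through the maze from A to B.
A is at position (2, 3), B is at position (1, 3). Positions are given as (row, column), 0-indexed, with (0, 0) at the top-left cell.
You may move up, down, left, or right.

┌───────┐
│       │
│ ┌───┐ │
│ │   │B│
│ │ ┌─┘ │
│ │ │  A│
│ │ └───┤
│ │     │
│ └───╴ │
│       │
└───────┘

Finding the shortest path from (2, 3) to (1, 3):
Path length: 1 steps
Directions: up

Solution:

┌───────┐
│       │
│ ┌───┐ │
│ │   │B│
│ │ ┌─┘ │
│ │ │  A│
│ │ └───┤
│ │     │
│ └───╴ │
│       │
└───────┘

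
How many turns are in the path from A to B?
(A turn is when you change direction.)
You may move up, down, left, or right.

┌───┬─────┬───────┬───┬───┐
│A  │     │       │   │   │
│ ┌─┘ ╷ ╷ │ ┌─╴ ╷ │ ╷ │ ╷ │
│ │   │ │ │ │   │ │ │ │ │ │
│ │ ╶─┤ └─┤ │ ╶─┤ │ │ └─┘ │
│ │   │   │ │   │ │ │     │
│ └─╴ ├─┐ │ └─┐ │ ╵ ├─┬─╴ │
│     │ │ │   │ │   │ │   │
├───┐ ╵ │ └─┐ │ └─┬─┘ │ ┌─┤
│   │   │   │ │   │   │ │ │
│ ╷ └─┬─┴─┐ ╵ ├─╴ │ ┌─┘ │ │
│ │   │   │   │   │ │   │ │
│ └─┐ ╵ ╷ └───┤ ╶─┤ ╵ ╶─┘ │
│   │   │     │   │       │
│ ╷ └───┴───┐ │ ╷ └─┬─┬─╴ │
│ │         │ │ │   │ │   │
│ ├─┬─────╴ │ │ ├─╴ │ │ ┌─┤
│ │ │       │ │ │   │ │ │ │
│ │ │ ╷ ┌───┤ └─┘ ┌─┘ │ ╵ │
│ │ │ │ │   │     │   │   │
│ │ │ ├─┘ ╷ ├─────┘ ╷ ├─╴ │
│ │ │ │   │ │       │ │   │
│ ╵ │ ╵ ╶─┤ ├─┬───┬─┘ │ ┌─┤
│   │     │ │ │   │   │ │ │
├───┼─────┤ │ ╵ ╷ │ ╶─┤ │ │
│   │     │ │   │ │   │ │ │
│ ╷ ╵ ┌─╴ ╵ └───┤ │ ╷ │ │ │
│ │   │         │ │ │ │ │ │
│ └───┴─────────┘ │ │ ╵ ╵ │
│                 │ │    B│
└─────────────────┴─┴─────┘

Directions: down, down, down, right, right, up, left, up, right, up, right, down, down, right, down, down, right, down, right, up, up, left, up, up, up, right, right, right, down, down, down, right, up, up, up, right, down, down, right, right, down, left, down, down, left, down, right, right, down, left, down, down, right, down, left, down, down, down, down, right
Number of turns: 37

Solution:

┌───┬─────┬───────┬───┬───┐
│A  │↱ ↓  │↱ → → ↓│↱ ↓│   │
│ ┌─┘ ╷ ╷ │ ┌─╴ ╷ │ ╷ │ ╷ │
│↓│↱ ↑│↓│ │↑│   │↓│↑│↓│ │ │
│ │ ╶─┤ └─┤ │ ╶─┤ │ │ └─┘ │
│↓│↑ ↰│↳ ↓│↑│   │↓│↑│↳ → ↓│
│ └─╴ ├─┐ │ └─┐ │ ╵ ├─┬─╴ │
│↳ → ↑│ │↓│↑ ↰│ │↳ ↑│ │↓ ↲│
├───┐ ╵ │ └─┐ │ └─┬─┘ │ ┌─┤
│   │   │↳ ↓│↑│   │   │↓│ │
│ ╷ └─┬─┴─┐ ╵ ├─╴ │ ┌─┘ │ │
│ │   │   │↳ ↑│   │ │↓ ↲│ │
│ └─┐ ╵ ╷ └───┤ ╶─┤ ╵ ╶─┘ │
│   │   │     │   │  ↳ → ↓│
│ ╷ └───┴───┐ │ ╷ └─┬─┬─╴ │
│ │         │ │ │   │ │↓ ↲│
│ ├─┬─────╴ │ │ ├─╴ │ │ ┌─┤
│ │ │       │ │ │   │ │↓│ │
│ │ │ ╷ ┌───┤ └─┘ ┌─┘ │ ╵ │
│ │ │ │ │   │     │   │↳ ↓│
│ │ │ ├─┘ ╷ ├─────┘ ╷ ├─╴ │
│ │ │ │   │ │       │ │↓ ↲│
│ ╵ │ ╵ ╶─┤ ├─┬───┬─┘ │ ┌─┤
│   │     │ │ │   │   │↓│ │
├───┼─────┤ │ ╵ ╷ │ ╶─┤ │ │
│   │     │ │   │ │   │↓│ │
│ ╷ ╵ ┌─╴ ╵ └───┤ │ ╷ │ │ │
│ │   │         │ │ │ │↓│ │
│ └───┴─────────┘ │ │ ╵ ╵ │
│                 │ │  ↳ B│
└─────────────────┴─┴─────┘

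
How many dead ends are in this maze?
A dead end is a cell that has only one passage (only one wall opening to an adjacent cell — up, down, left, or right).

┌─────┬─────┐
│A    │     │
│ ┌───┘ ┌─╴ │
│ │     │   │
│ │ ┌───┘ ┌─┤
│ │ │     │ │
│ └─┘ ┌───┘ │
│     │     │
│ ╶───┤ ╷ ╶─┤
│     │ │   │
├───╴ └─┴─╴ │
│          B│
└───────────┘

Checking each cell for number of passages:

Dead ends found at positions:
  (0, 2)
  (2, 1)
  (2, 5)
  (4, 3)
  (5, 0)
Total dead ends: 5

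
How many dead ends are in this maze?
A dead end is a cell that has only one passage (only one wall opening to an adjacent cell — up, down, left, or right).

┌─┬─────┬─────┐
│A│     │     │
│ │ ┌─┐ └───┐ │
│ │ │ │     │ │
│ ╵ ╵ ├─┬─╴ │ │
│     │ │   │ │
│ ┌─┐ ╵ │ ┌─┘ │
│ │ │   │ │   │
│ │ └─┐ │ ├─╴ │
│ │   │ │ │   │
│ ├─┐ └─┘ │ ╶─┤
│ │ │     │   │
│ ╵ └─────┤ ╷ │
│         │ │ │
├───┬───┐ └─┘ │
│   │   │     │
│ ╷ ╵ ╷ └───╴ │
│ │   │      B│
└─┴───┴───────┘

Checking each cell for number of passages:

Dead ends found at positions:
  (0, 0)
  (0, 4)
  (1, 2)
  (2, 3)
  (3, 1)
  (3, 5)
  (4, 3)
  (5, 1)
  (6, 5)
  (8, 0)
Total dead ends: 10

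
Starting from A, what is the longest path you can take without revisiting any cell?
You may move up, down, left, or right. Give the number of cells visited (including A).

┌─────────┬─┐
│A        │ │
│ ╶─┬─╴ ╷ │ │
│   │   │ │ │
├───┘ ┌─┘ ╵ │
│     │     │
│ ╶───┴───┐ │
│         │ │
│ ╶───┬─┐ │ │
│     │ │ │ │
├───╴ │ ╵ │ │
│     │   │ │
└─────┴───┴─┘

Finding longest simple path using DFS:
Start: (0, 0)
Longest path visits 18 cells
Path: A → right → right → right → down → left → down → left → left → down → right → right → right → right → down → down → left → up

Solution:

┌─────────┬─┐
│A → → ↓  │ │
│ ╶─┬─╴ ╷ │ │
│   │↓ ↲│ │ │
├───┘ ┌─┘ ╵ │
│↓ ← ↲│     │
│ ╶───┴───┐ │
│↳ → → → ↓│ │
│ ╶───┬─┐ │ │
│     │B│↓│ │
├───╴ │ ╵ │ │
│     │↑ ↲│ │
└─────┴───┴─┘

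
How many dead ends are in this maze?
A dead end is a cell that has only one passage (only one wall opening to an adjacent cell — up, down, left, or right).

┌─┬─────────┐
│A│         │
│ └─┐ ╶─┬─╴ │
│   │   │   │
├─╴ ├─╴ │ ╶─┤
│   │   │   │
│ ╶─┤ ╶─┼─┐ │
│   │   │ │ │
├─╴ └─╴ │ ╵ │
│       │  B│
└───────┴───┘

Checking each cell for number of passages:

Dead ends found at positions:
  (0, 0)
  (0, 1)
  (3, 4)
  (4, 0)
Total dead ends: 4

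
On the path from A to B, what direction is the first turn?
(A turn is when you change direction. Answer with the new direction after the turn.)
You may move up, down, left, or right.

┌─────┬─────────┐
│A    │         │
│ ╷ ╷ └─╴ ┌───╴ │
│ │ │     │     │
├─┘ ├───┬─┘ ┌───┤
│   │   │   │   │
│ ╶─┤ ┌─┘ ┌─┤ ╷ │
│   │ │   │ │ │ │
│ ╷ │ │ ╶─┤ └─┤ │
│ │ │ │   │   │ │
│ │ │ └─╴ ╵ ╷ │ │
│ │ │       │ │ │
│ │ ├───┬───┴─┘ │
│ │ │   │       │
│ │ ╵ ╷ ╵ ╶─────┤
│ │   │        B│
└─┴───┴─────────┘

Directions: right, down, down, left, down, right, down, down, down, down, right, up, right, down, right, right, right, right
First turn direction: down

Solution:

┌─────┬─────────┐
│A ↓  │         │
│ ╷ ╷ └─╴ ┌───╴ │
│ │↓│     │     │
├─┘ ├───┬─┘ ┌───┤
│↓ ↲│   │   │   │
│ ╶─┤ ┌─┘ ┌─┤ ╷ │
│↳ ↓│ │   │ │ │ │
│ ╷ │ │ ╶─┤ └─┤ │
│ │↓│ │   │   │ │
│ │ │ └─╴ ╵ ╷ │ │
│ │↓│       │ │ │
│ │ ├───┬───┴─┘ │
│ │↓│↱ ↓│       │
│ │ ╵ ╷ ╵ ╶─────┤
│ │↳ ↑│↳ → → → B│
└─┴───┴─────────┘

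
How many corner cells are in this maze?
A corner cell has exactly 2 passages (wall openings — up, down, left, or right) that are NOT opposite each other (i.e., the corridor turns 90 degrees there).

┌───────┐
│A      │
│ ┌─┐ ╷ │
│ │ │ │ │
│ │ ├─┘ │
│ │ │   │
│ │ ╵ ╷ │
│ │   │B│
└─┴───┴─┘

Counting corner cells (2 non-opposite passages):
Total corners: 5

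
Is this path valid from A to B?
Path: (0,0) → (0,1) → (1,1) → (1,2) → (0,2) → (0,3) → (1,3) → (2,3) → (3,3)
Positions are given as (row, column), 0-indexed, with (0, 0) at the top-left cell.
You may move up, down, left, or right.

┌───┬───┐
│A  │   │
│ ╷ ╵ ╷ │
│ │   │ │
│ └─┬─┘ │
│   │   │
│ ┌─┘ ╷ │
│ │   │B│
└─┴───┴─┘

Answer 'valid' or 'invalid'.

Checking path validity:
Result: All consecutive moves are passable.

valid

Correct solution:

┌───┬───┐
│A ↓│↱ ↓│
│ ╷ ╵ ╷ │
│ │↳ ↑│↓│
│ └─┬─┘ │
│   │  ↓│
│ ┌─┘ ╷ │
│ │   │B│
└─┴───┴─┘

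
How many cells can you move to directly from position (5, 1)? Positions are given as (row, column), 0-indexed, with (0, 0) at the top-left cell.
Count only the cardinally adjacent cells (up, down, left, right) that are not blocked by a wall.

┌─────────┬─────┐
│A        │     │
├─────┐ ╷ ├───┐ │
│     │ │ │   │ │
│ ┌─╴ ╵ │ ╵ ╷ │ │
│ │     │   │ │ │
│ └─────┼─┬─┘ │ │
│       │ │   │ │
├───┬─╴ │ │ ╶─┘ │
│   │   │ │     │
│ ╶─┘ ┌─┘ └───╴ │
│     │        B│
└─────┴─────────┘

Checking passable neighbors of (5, 1):
Neighbors: (5, 0), (5, 2)
Count: 2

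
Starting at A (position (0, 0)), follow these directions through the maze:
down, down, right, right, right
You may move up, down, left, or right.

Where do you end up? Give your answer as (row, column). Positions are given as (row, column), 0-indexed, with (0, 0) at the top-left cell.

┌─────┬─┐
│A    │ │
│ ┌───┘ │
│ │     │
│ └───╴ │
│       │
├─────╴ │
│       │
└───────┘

Following directions step by step:
Start: (0, 0)
  down: (0, 0) → (1, 0)
  down: (1, 0) → (2, 0)
  right: (2, 0) → (2, 1)
  right: (2, 1) → (2, 2)
  right: (2, 2) → (2, 3)
Final position: (2, 3)

Path taken:

┌─────┬─┐
│A    │ │
│ ┌───┘ │
│↓│     │
│ └───╴ │
│↳ → → B│
├─────╴ │
│       │
└───────┘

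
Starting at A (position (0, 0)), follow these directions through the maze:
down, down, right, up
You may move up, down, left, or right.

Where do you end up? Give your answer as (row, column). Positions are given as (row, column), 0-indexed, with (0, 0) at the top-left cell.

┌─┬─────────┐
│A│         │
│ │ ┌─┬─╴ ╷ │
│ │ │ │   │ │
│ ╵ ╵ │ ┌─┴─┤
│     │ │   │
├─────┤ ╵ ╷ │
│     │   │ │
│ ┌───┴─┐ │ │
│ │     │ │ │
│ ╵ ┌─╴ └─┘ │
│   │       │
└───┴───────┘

Following directions step by step:
Start: (0, 0)
  down: (0, 0) → (1, 0)
  down: (1, 0) → (2, 0)
  right: (2, 0) → (2, 1)
  up: (2, 1) → (1, 1)
Final position: (1, 1)

Path taken:

┌─┬─────────┐
│A│         │
│ │ ┌─┬─╴ ╷ │
│↓│B│ │   │ │
│ ╵ ╵ │ ┌─┴─┤
│↳ ↑  │ │   │
├─────┤ ╵ ╷ │
│     │   │ │
│ ┌───┴─┐ │ │
│ │     │ │ │
│ ╵ ┌─╴ └─┘ │
│   │       │
└───┴───────┘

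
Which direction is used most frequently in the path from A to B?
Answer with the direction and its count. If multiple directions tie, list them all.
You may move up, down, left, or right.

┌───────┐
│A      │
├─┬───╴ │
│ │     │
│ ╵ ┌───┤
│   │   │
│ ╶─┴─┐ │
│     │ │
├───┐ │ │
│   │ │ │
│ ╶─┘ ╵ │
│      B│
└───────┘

Directions: right, right, right, down, left, left, down, left, down, right, right, down, down, right
Counts: {'right': 6, 'down': 5, 'left': 3}
Most common: right (6 times)

Solution:

┌───────┐
│A → → ↓│
├─┬───╴ │
│ │↓ ← ↲│
│ ╵ ┌───┤
│↓ ↲│   │
│ ╶─┴─┐ │
│↳ → ↓│ │
├───┐ │ │
│   │↓│ │
│ ╶─┘ ╵ │
│    ↳ B│
└───────┘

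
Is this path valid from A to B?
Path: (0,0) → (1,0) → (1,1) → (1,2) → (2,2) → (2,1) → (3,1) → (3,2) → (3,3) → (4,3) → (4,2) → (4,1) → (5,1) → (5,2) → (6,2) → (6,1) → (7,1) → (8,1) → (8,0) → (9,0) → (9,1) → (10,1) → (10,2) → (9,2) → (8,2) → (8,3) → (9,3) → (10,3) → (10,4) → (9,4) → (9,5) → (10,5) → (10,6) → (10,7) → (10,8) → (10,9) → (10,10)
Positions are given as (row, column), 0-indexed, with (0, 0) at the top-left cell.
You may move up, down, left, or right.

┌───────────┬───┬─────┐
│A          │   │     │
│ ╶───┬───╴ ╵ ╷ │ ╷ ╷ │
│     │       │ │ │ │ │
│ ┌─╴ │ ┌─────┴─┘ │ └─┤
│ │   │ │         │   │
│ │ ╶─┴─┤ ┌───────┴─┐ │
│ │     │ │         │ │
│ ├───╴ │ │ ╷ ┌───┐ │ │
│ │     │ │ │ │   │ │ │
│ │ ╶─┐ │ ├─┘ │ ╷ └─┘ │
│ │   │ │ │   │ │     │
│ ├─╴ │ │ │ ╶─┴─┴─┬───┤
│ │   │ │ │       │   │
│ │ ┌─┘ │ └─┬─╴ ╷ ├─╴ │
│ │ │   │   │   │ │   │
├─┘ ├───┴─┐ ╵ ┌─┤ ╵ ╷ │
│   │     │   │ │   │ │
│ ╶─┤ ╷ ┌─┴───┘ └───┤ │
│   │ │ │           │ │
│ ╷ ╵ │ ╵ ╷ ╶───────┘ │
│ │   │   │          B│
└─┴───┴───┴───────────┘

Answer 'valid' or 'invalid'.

Checking path validity:
Result: All consecutive moves are passable.

valid

Correct solution:

┌───────────┬───┬─────┐
│A          │   │     │
│ ╶───┬───╴ ╵ ╷ │ ╷ ╷ │
│↳ → ↓│       │ │ │ │ │
│ ┌─╴ │ ┌─────┴─┘ │ └─┤
│ │↓ ↲│ │         │   │
│ │ ╶─┴─┤ ┌───────┴─┐ │
│ │↳ → ↓│ │         │ │
│ ├───╴ │ │ ╷ ┌───┐ │ │
│ │↓ ← ↲│ │ │ │   │ │ │
│ │ ╶─┐ │ ├─┘ │ ╷ └─┘ │
│ │↳ ↓│ │ │   │ │     │
│ ├─╴ │ │ │ ╶─┴─┴─┬───┤
│ │↓ ↲│ │ │       │   │
│ │ ┌─┘ │ └─┬─╴ ╷ ├─╴ │
│ │↓│   │   │   │ │   │
├─┘ ├───┴─┐ ╵ ┌─┤ ╵ ╷ │
│↓ ↲│↱ ↓  │   │ │   │ │
│ ╶─┤ ╷ ┌─┴───┘ └───┤ │
│↳ ↓│↑│↓│↱ ↓        │ │
│ ╷ ╵ │ ╵ ╷ ╶───────┘ │
│ │↳ ↑│↳ ↑│↳ → → → → B│
└─┴───┴───┴───────────┘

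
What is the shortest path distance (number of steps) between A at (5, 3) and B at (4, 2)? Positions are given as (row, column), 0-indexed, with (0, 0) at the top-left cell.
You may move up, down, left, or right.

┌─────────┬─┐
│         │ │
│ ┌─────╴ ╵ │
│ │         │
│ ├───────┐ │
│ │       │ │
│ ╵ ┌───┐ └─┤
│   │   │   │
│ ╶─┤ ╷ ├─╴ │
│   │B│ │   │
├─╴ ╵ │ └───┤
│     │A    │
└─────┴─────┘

Finding path from (5, 3) to (4, 2):
Path: (5,3) → (4,3) → (3,3) → (3,2) → (4,2)
Distance: 4 steps

Solution:

┌─────────┬─┐
│         │ │
│ ┌─────╴ ╵ │
│ │         │
│ ├───────┐ │
│ │       │ │
│ ╵ ┌───┐ └─┤
│   │↓ ↰│   │
│ ╶─┤ ╷ ├─╴ │
│   │B│↑│   │
├─╴ ╵ │ └───┤
│     │A    │
└─────┴─────┘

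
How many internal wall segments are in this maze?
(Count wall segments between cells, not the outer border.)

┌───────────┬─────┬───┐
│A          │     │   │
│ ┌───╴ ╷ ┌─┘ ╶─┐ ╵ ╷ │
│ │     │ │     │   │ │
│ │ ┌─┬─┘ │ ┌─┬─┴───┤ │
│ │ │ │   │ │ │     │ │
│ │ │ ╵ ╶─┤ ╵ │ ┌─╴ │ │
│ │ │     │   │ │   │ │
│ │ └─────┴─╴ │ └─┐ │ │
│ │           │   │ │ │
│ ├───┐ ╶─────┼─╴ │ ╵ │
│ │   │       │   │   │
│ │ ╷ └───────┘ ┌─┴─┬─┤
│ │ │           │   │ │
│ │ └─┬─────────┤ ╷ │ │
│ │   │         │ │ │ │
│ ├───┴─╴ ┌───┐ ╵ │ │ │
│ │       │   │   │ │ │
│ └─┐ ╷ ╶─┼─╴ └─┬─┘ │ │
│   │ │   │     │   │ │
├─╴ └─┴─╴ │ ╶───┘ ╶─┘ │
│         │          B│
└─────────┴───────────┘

Counting internal wall segments:
Total internal walls: 100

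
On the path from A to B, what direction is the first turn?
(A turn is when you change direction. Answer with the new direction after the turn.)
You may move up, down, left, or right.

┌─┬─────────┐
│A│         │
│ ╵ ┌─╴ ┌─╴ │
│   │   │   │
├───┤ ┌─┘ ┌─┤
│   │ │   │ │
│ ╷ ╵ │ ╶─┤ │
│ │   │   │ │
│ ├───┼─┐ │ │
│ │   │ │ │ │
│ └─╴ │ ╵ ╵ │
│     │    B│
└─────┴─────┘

Directions: down, right, up, right, right, right, right, down, left, down, left, down, right, down, down, right
First turn direction: right

Solution:

┌─┬─────────┐
│A│↱ → → → ↓│
│ ╵ ┌─╴ ┌─╴ │
│↳ ↑│   │↓ ↲│
├───┤ ┌─┘ ┌─┤
│   │ │↓ ↲│ │
│ ╷ ╵ │ ╶─┤ │
│ │   │↳ ↓│ │
│ ├───┼─┐ │ │
│ │   │ │↓│ │
│ └─╴ │ ╵ ╵ │
│     │  ↳ B│
└─────┴─────┘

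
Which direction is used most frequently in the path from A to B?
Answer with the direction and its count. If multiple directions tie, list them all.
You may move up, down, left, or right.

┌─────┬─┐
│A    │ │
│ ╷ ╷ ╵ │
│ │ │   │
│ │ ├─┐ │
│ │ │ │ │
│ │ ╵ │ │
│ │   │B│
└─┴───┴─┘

Directions: right, right, down, right, down, down
Counts: {'right': 3, 'down': 3}
Most common: down and right (tied at 3 times each)

Solution:

┌─────┬─┐
│A → ↓│ │
│ ╷ ╷ ╵ │
│ │ │↳ ↓│
│ │ ├─┐ │
│ │ │ │↓│
│ │ ╵ │ │
│ │   │B│
└─┴───┴─┘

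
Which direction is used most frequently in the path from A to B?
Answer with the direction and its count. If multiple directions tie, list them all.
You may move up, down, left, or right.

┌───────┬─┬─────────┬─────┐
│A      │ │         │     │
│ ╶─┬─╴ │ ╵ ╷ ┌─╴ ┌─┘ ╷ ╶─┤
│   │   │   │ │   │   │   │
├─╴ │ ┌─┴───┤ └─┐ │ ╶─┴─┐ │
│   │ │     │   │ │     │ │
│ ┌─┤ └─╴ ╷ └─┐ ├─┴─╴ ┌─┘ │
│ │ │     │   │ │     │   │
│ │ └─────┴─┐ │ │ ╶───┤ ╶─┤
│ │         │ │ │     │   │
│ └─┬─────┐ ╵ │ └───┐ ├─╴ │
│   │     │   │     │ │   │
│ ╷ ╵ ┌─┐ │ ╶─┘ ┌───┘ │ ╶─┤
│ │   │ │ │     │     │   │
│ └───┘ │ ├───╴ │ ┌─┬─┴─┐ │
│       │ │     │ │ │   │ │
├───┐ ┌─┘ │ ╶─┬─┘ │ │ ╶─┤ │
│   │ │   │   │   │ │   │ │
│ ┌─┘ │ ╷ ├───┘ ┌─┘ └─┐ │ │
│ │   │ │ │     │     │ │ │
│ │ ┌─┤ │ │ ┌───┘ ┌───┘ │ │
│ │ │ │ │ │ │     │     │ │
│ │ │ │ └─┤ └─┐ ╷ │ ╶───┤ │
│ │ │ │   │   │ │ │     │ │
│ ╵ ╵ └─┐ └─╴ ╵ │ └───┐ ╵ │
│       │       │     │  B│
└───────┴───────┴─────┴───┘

Directions: down, right, down, left, down, down, down, right, down, right, up, right, right, down, down, down, left, down, down, down, right, down, right, right, up, left, up, up, right, right, up, right, up, up, right, right, up, up, left, left, up, right, right, up, left, up, right, up, right, down, right, down, down, left, down, right, down, left, down, right, down, down, down, down, down, down
Counts: {'down': 25, 'right': 20, 'left': 8, 'up': 13}
Most common: down (25 times)

Solution:

┌───────┬─┬─────────┬─────┐
│A      │ │         │↱ ↓  │
│ ╶─┬─╴ │ ╵ ╷ ┌─╴ ┌─┘ ╷ ╶─┤
│↳ ↓│   │   │ │   │↱ ↑│↳ ↓│
├─╴ │ ┌─┴───┤ └─┐ │ ╶─┴─┐ │
│↓ ↲│ │     │   │ │↑ ↰  │↓│
│ ┌─┤ └─╴ ╷ └─┐ ├─┴─╴ ┌─┘ │
│↓│ │     │   │ │↱ → ↑│↓ ↲│
│ │ └─────┴─┐ │ │ ╶───┤ ╶─┤
│↓│         │ │ │↑ ← ↰│↳ ↓│
│ └─┬─────┐ ╵ │ └───┐ ├─╴ │
│↳ ↓│↱ → ↓│   │     │↑│↓ ↲│
│ ╷ ╵ ┌─┐ │ ╶─┘ ┌───┘ │ ╶─┤
│ │↳ ↑│ │↓│     │↱ → ↑│↳ ↓│
│ └───┘ │ ├───╴ │ ┌─┬─┴─┐ │
│       │↓│     │↑│ │   │↓│
├───┐ ┌─┘ │ ╶─┬─┘ │ │ ╶─┤ │
│   │ │↓ ↲│   │↱ ↑│ │   │↓│
│ ┌─┘ │ ╷ ├───┘ ┌─┘ └─┐ │ │
│ │   │↓│ │↱ → ↑│     │ │↓│
│ │ ┌─┤ │ │ ┌───┘ ┌───┘ │ │
│ │ │ │↓│ │↑│     │     │↓│
│ │ │ │ └─┤ └─┐ ╷ │ ╶───┤ │
│ │ │ │↳ ↓│↑ ↰│ │ │     │↓│
│ ╵ ╵ └─┐ └─╴ ╵ │ └───┐ ╵ │
│       │↳ → ↑  │     │  B│
└───────┴───────┴─────┴───┘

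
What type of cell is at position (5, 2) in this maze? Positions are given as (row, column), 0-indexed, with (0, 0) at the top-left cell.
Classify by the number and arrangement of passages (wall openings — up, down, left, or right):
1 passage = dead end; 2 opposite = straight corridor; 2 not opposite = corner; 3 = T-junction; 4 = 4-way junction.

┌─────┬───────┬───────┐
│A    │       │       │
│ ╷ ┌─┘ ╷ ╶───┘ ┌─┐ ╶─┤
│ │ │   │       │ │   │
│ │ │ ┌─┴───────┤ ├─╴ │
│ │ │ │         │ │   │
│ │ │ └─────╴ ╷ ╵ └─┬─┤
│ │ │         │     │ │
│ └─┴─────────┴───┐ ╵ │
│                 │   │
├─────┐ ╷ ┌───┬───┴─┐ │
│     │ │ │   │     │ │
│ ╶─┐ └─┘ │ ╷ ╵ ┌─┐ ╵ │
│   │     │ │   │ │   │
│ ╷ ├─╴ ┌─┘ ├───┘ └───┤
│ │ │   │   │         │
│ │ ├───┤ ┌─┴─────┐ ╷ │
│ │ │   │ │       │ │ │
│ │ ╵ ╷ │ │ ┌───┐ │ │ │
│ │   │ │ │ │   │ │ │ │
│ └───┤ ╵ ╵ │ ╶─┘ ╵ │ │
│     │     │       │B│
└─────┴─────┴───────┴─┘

Checking cell at (5, 2):
Number of passages: 2
Cell type: corner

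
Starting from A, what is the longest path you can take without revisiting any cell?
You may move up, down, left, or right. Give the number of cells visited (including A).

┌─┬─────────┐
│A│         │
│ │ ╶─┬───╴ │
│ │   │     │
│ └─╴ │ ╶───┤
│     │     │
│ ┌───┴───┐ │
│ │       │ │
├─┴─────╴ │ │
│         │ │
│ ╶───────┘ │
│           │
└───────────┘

Finding longest simple path using DFS:
Start: (0, 0)
Longest path visits 35 cells
Path: A → down → down → right → right → up → left → up → right → right → right → right → down → left → left → down → right → right → down → down → down → left → left → left → left → left → up → right → right → right → right → up → left → left → left

Solution:

┌─┬─────────┐
│A│↱ → → → ↓│
│ │ ╶─┬───╴ │
│↓│↑ ↰│↓ ← ↲│
│ └─╴ │ ╶───┤
│↳ → ↑│↳ → ↓│
│ ┌───┴───┐ │
│ │B ← ← ↰│↓│
├─┴─────╴ │ │
│↱ → → → ↑│↓│
│ ╶───────┘ │
│↑ ← ← ← ← ↲│
└───────────┘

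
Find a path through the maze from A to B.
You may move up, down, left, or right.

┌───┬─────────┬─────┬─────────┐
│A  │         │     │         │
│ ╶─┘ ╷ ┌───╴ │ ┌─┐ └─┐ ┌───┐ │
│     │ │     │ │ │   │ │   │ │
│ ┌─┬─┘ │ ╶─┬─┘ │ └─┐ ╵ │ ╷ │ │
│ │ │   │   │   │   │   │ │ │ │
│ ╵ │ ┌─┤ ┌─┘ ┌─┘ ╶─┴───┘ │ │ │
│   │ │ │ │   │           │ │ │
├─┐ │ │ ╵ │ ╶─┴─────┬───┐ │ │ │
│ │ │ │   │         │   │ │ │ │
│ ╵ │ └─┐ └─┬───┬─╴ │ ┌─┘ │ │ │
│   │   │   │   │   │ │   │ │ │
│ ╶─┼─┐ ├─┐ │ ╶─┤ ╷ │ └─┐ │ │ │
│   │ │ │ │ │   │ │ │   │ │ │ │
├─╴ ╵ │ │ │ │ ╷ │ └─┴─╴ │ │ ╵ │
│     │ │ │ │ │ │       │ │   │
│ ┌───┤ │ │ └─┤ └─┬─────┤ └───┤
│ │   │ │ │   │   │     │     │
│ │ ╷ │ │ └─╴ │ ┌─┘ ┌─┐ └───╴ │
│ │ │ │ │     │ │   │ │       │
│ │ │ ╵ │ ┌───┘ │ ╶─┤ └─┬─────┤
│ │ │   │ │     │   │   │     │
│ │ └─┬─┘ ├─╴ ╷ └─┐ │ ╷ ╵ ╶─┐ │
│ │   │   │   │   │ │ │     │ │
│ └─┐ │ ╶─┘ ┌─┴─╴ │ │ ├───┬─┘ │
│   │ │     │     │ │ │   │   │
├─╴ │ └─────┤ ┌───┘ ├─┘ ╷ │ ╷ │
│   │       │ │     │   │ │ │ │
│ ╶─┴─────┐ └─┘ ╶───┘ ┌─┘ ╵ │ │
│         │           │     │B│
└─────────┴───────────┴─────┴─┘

Finding the shortest path through the maze:
Path length: 48 steps
Directions: down → right → right → up → right → down → down → left → down → down → down → right → down → down → down → down → down → left → up → up → left → down → down → down → right → down → down → right → right → right → down → right → right → right → right → right → up → right → up → right → down → down → right → up → up → right → down → down

Solution:

┌───┬─────────┬─────┬─────────┐
│A  │↱ ↓      │     │         │
│ ╶─┘ ╷ ┌───╴ │ ┌─┐ └─┐ ┌───┐ │
│↳ → ↑│↓│     │ │ │   │ │   │ │
│ ┌─┬─┘ │ ╶─┬─┘ │ └─┐ ╵ │ ╷ │ │
│ │ │↓ ↲│   │   │   │   │ │ │ │
│ ╵ │ ┌─┤ ┌─┘ ┌─┘ ╶─┴───┘ │ │ │
│   │↓│ │ │   │           │ │ │
├─┐ │ │ ╵ │ ╶─┴─────┬───┐ │ │ │
│ │ │↓│   │         │   │ │ │ │
│ ╵ │ └─┐ └─┬───┬─╴ │ ┌─┘ │ │ │
│   │↳ ↓│   │   │   │ │   │ │ │
│ ╶─┼─┐ ├─┐ │ ╶─┤ ╷ │ └─┐ │ │ │
│   │ │↓│ │ │   │ │ │   │ │ │ │
├─╴ ╵ │ │ │ │ ╷ │ └─┴─╴ │ │ ╵ │
│     │↓│ │ │ │ │       │ │   │
│ ┌───┤ │ │ └─┤ └─┬─────┤ └───┤
│ │↓ ↰│↓│ │   │   │     │     │
│ │ ╷ │ │ └─╴ │ ┌─┘ ┌─┐ └───╴ │
│ │↓│↑│↓│     │ │   │ │       │
│ │ │ ╵ │ ┌───┘ │ ╶─┤ └─┬─────┤
│ │↓│↑ ↲│ │     │   │   │     │
│ │ └─┬─┘ ├─╴ ╷ └─┐ │ ╷ ╵ ╶─┐ │
│ │↳ ↓│   │   │   │ │ │     │ │
│ └─┐ │ ╶─┘ ┌─┴─╴ │ │ ├───┬─┘ │
│   │↓│     │     │ │ │↱ ↓│↱ ↓│
├─╴ │ └─────┤ ┌───┘ ├─┘ ╷ │ ╷ │
│   │↳ → → ↓│ │     │↱ ↑│↓│↑│↓│
│ ╶─┴─────┐ └─┘ ╶───┘ ┌─┘ ╵ │ │
│         │↳ → → → → ↑│  ↳ ↑│B│
└─────────┴───────────┴─────┴─┘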